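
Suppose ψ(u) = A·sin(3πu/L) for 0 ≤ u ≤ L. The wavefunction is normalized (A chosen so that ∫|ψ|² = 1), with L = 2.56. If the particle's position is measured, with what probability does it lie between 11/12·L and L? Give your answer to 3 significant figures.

|ψ|² is the probability density, so P = ∫_{11/12·L}^{L} |ψ|² du.
With A² fixed by ∫|ψ|² = 1, i.e. A² = (L/2)^(−1), substitute and integrate.
Substituting t = u/L, A² and the length scale cancel in the ratio: P = ∫_{11/12}^{1} sin(3·π·t)^2 dt / ∫_{0}^{1} sin(3·π·t)^2 dt.
Using ∫ sin(3·π·t)^2 dt = t/2 - sin(6·π·t)/(12·π), the numerator is 1/24 - 1/(12·π) and the denominator is 1/2.
This works out to P = (-2 + π)/(12·π).

P ≈ 0.0303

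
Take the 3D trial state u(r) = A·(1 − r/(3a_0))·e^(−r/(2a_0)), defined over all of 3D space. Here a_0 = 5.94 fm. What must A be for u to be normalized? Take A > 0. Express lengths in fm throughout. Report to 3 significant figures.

The normalization condition is ∫|u|² 4πr² dr = 1 from 0 to ∞.
In 3D with spherical symmetry the volume element is 4πr² dr.
With ∫₀^∞ r^4 e^(−αr) dr = 4!/α^5, carrying out the integral gives A² · 8·π·a_0^3/3.
Plugging in a_0 = 5.94 yields A = 0.02386.

A ≈ 0.0239 fm^(-3/2)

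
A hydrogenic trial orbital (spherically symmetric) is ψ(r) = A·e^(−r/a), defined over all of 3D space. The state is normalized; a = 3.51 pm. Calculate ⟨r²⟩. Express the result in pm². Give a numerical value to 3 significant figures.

⟨r^2⟩ ≈ 37.0 pm^2

The expectation value is the |ψ|²-weighted average of r^2: ∫ r^2|ψ|² 4πr² dr.
Recall ∫₀^∞ r^m e^(−r/β) dr = m!·β^(m+1), the ratio of the moment integral to the normalization integral gives ⟨r²⟩ = 3·a^2.
With a = 3.51, ⟨r^2⟩ = 36.96.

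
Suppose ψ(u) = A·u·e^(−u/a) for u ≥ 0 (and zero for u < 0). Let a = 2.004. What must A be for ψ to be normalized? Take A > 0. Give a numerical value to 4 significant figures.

Require ∫ |ψ|² du = 1 over the whole domain.
With ∫₀^∞ u^2 e^(−αu) du = 2!/α^3, with ψ = A·u·e^(−u/a), the integral evaluates to A²·[a^3/4].
So A² = (a^3/4)^(−1).
Substituting a = 2.004 gives A² = 0.49701, so A = 0.70499.

A ≈ 0.7050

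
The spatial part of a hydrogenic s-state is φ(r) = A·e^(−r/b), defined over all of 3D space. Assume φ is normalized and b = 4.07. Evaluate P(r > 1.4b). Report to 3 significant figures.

P ≈ 0.469

P = ∫ |φ|² 4πr² dr over r > 1.4b.
The full normalization integral is A²·[π·b^3] = 1, fixing A².
Let u = r/b; then A², 4π and the length scale all cancel, so P = ∫_{1.4}^{∞} u^2·e^(-2·u) du ÷ ∫_{0}^{∞} u^2·e^(-2·u) du.
An antiderivative of u^2·e^(-2·u) is -(2·u^2 + 2·u + 1)·e^(-2·u)/4; evaluating from 1.4 to ∞ gives 193·e^(-14/5)/100, while the full integral is 1/4.
Taking the ratio yields P = 0.4695.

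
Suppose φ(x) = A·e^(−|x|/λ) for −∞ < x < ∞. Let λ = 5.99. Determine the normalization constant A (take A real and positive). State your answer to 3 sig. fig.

A ≈ 0.409

Require ∫ |φ|² dx = 1 over the whole domain.
Using ∫₀^∞ xⁿ e^(−αx) dx = n!/αⁿ⁺¹, ∫|φ|² dx = A²·(λ).
So A² = (λ)^(−1).
Plugging in λ = 5.99 yields A = 0.4086.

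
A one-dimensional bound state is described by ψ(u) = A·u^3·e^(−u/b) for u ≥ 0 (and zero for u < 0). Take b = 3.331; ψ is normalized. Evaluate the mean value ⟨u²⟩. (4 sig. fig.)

The expectation value is the |ψ|²-weighted average of u^2: ∫ u^2|ψ|² du.
Since the A² factors cancel between numerator and denominator, ⟨u²⟩ = 14·b^2.
Putting b = 3.331 gives 155.34.

⟨u^2⟩ ≈ 155.3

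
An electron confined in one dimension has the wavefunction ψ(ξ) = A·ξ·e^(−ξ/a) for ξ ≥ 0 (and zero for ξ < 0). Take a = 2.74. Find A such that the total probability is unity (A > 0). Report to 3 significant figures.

A ≈ 0.441

We need A² ∫|f|² dξ = 1, taking the integral from 0 to ∞.
With ψ = A·ξ·e^(−ξ/a), the integral evaluates to A²·[a^3/4].
Setting this equal to 1 gives A² = 1/(a^3/4).
With a = 2.74: A² = 0.1945 and A = 0.4410.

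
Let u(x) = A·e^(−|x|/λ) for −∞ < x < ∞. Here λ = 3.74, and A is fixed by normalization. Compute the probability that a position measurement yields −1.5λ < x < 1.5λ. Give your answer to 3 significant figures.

The probability is P = ∫ |u|² dx over [−1.5λ, 1.5λ].
Since A² = 1/(λ), this is the region integral divided by the full normalization integral.
Both integrals are even about x = 0, so only the x ≥ 0 halves are needed (the factors of 2 cancel). In terms of t = x/λ (A² and the length scale cancel between numerator and denominator), P = [∫_{0}^{1.5} e^(-2·t) dt] / [∫_{0}^{∞} e^(-2·t) dt].
With ∫ e^(-2·t) dt = -e^(-2·t)/2 + C, the region integral is 1/2 - e^(-3)/2 and the full one is 1/2.
Evaluating gives P = 0.9502.

P ≈ 0.950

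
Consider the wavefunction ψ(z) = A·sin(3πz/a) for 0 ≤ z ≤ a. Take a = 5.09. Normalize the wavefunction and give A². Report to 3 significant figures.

We need A² ∫|f|² dz = 1, taking the integral from 0 to a.
With ψ = A·sin(3πz/a), the integral evaluates to A²·[a/2].
Setting this equal to 1 gives A² = 1/(a/2).
Plugging in a = 5.09 yields A = 0.6268.

A^2 ≈ 0.393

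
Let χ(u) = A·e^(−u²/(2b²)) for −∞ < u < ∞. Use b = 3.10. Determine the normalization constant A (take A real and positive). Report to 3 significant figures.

A ≈ 0.427

We need A² ∫|f|² du = 1, taking the integral from −∞ to ∞.
With ∫_{−∞}^{∞} u^(2m) e^(−αu²) du = (2m−1)!!·√π / (2^m α^(m+1/2)), the integral (without the A² prefactor) comes out to √(π)·b.
Hence A² = 1/[√(π)·b].
With b = 3.10: A² = 0.1820 and A = 0.4266.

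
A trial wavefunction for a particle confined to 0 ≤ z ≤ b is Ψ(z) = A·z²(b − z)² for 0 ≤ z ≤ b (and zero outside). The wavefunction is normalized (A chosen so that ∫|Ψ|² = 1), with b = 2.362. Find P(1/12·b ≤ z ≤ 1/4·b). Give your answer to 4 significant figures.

P ≈ 0.04855

|Ψ|² is the probability density, so P = ∫_{1/12·b}^{1/4·b} |Ψ|² dz.
With A² fixed by ∫|Ψ|² = 1, i.e. A² = (b^9/630)^(−1), substitute and integrate.
Substituting u = z/b, A² and the length scale cancel in the ratio: P = ∫_{1/12}^{1/4} u^4·(1 - u)^4 du / ∫_{0}^{1} u^4·(1 - u)^4 du.
With ∫ u^4·(1 - u)^4 du = u^5·(70·u^4 - 315·u^3 + 540·u^2 - 420·u + 126)/630 + C, the region integral is ≈ 0.0000770591 and the full one is 1/630.
Taking the ratio, P = 0.048547.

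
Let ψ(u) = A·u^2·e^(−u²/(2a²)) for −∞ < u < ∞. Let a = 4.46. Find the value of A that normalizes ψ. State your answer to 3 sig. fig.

A ≈ 0.0206

Require ∫ |ψ|² du = 1 over the whole domain.
Using the Gaussian integral ∫_{−∞}^{∞} e^(−αu²) du = √(π/α), with ψ = A·u^2·e^(−u²/(2a²)), the integral evaluates to A²·[3·√(π)·a^5/4].
Hence A² = 1/[3·√(π)·a^5/4].
Substituting a = 4.46 gives A² = 0.0004263, so A = 0.02065.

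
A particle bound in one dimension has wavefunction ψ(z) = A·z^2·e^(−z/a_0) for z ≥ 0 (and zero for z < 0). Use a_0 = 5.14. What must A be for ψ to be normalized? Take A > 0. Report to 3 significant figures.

A ≈ 0.0193

The normalization condition is ∫|ψ|² dz = 1 from 0 to ∞.
The integral (without the A² prefactor) comes out to 3·a_0^5/4.
Hence A² = 1/[3·a_0^5/4].
Substituting a_0 = 5.14 gives A² = 0.0003716, so A = 0.01928.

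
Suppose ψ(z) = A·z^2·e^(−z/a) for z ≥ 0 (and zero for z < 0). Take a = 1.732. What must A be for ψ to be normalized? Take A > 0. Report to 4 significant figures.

Require ∫ |ψ|² dz = 1 over the whole domain.
With ∫₀^∞ z^4 e^(−αz) dz = 4!/α^5, the integral (without the A² prefactor) comes out to 3·a^5/4.
Plugging in a = 1.732 yields A = 0.29248.

A ≈ 0.2925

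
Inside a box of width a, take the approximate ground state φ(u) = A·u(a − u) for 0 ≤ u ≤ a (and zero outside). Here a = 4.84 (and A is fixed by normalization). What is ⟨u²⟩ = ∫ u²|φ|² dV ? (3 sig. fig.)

By definition ⟨u²⟩ = ∫ u^2 |φ(u)|² du.
Expanding the polynomial and integrating term by term, since the A² factors cancel between numerator and denominator, ⟨u²⟩ = 2·a^2/7.
With a = 4.84, ⟨u^2⟩ = 6.693.

⟨u^2⟩ ≈ 6.69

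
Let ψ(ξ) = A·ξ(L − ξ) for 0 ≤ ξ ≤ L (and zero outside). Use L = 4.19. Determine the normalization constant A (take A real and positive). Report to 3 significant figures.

A ≈ 0.152

Require ∫ |ψ|² dξ = 1 over the whole domain.
Expanding the polynomial and integrating term by term, with ψ = A·ξ(L − ξ), the integral evaluates to A²·[L^5/30].
So A² = (L^5/30)^(−1).
Plugging in L = 4.19 yields A = 0.1524.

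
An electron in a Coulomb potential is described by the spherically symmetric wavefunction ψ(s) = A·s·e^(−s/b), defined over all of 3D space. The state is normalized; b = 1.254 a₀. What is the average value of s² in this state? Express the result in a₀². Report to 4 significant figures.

⟨s^2⟩ ≈ 11.79 a₀^2

The expectation value is the |ψ|²-weighted average of s^2: ∫ s^2|ψ|² 4πs² ds.
Recall ∫₀^∞ s^m e^(−s/β) ds = m!·β^(m+1), evaluating both integrals, ⟨s²⟩ = 15·b^2/2.
Putting b = 1.254 gives 11.794.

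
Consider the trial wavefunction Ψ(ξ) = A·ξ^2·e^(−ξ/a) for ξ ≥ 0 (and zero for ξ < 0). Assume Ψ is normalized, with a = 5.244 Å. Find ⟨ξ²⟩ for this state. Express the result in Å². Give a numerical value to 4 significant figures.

⟨ξ^2⟩ ≈ 206.2 Å^2

The expectation value is the |Ψ|²-weighted average of ξ^2: ∫ ξ^2|Ψ|² dξ.
Recall ∫₀^∞ ξ^m e^(−ξ/β) dξ = m!·β^(m+1), the ratio of the moment integral to the normalization integral gives ⟨ξ²⟩ = 15·a^2/2.
Putting a = 5.244 gives 206.25.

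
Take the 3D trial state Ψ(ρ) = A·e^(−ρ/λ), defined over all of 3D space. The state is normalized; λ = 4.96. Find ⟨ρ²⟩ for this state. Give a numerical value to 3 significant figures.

The expectation value is the |Ψ|²-weighted average of ρ^2: ∫ ρ^2|Ψ|² 4πρ² dρ.
Since the A² factors cancel between numerator and denominator, ⟨ρ²⟩ = 3·λ^2.
Putting λ = 4.96 gives 73.80.

⟨ρ^2⟩ ≈ 73.8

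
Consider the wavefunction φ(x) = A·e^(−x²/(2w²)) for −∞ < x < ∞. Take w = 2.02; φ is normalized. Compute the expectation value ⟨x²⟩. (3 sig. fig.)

The expectation value is the |φ|²-weighted average of x^2: ∫ x^2|φ|² dx.
The ratio of the moment integral to the normalization integral gives ⟨x²⟩ = w^2/2.
Putting w = 2.02 gives 2.040.

⟨x^2⟩ ≈ 2.04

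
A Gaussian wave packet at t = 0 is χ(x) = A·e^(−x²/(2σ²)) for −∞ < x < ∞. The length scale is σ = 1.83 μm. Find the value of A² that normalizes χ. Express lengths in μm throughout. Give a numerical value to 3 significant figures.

We need A² ∫|f|² dx = 1, taking the integral from −∞ to ∞.
With ∫_{−∞}^{∞} x^(2m) e^(−αx²) dx = (2m−1)!!·√π / (2^m α^(m+1/2)), with χ = A·e^(−x²/(2σ²)), the integral evaluates to A²·[√(π)·σ].
Setting this equal to 1 gives A² = 1/(√(π)·σ).
Substituting σ = 1.83 gives A² = 0.3083, so A = 0.5552.

A^2 ≈ 0.308 μm^(-1)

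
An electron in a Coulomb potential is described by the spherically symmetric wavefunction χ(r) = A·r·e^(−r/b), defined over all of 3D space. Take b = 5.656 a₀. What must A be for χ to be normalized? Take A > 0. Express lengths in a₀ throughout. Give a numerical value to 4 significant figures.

Normalization requires ∫|χ|² 4πr² dr = 1, integrated from 0 to ∞.
With ∫₀^∞ r^4 e^(−αr) dr = 4!/α^5, with χ = A·r·e^(−r/b), the integral evaluates to A²·[3·π·b^5].
So A² = (3·π·b^5)^(−1).
Plugging in b = 5.656 yields A = 0.0042815.

A ≈ 0.004281 a₀^(-5/2)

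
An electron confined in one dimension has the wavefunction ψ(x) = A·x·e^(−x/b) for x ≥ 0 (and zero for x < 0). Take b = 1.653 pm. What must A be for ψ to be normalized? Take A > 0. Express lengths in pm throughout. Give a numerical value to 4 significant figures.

A ≈ 0.9411 pm^(-3/2)

Normalization requires ∫|ψ|² dx = 1, integrated from 0 to ∞.
Using ∫₀^∞ xⁿ e^(−αx) dx = n!/αⁿ⁺¹, the integral (without the A² prefactor) comes out to b^3/4.
Plugging in b = 1.653 yields A = 0.94107.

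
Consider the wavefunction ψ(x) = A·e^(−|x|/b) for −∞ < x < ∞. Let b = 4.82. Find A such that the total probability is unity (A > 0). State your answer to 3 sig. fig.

The normalization condition is ∫|ψ|² dx = 1 from −∞ to ∞.
Recall ∫₀^∞ x^m e^(−x/β) dx = m!·β^(m+1), carrying out the integral gives A² · b.
So A² = (b)^(−1).
With b = 4.82: A² = 0.2075 and A = 0.4555.

A ≈ 0.455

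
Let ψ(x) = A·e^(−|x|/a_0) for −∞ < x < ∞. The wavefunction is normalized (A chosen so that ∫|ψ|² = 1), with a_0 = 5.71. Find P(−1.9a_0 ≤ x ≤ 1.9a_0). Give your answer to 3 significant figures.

P = ∫_{−1.9a_0}^{1.9a_0} |ψ(x)|² dx.
With A² fixed by ∫|ψ|² = 1, i.e. A² = (a_0)^(−1), substitute and integrate.
Both integrals are even about x = 0, so only the x ≥ 0 halves are needed (the factors of 2 cancel). Substituting u = x/a_0, A² and the length scale cancel in the ratio: P = ∫_{0}^{1.9} e^(-2·u) du / ∫_{0}^{∞} e^(-2·u) du.
Using ∫ e^(-2·u) du = -e^(-2·u)/2, the numerator is 1/2 - e^(-19/5)/2 and the denominator is 1/2.
Taking the ratio, P = 0.9776.

P ≈ 0.978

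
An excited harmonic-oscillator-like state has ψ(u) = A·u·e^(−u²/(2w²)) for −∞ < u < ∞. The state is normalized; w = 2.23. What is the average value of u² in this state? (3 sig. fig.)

By definition ⟨u²⟩ = ∫ u^2 |ψ(u)|² du.
Differentiating ∫e^(−αu²) du = √(π/α) under α to get the higher moments, the ratio of the moment integral to the normalization integral gives ⟨u²⟩ = 3·w^2/2.
With w = 2.23, ⟨u^2⟩ = 7.459.

⟨u^2⟩ ≈ 7.46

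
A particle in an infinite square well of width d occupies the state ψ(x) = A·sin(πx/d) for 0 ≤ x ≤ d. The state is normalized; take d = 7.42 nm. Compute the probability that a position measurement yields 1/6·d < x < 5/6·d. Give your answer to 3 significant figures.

P ≈ 0.942

|ψ|² is the probability density, so P = ∫_{1/6·d}^{5/6·d} |ψ|² dx.
With A² fixed by ∫|ψ|² = 1, i.e. A² = (d/2)^(−1), substitute and integrate.
In terms of u = x/d (A² and the length scale cancel between numerator and denominator), P = [∫_{1/6}^{5/6} sin(π·u)^2 du] / [∫_{0}^{1} sin(π·u)^2 du].
With ∫ sin(π·u)^2 du = u/2 - sin(2·π·u)/(4·π) + C, the region integral is √(3)/(4·π) + 1/3 and the full one is 1/2.
Evaluating gives P = √(3)/(2·π) + 2/3.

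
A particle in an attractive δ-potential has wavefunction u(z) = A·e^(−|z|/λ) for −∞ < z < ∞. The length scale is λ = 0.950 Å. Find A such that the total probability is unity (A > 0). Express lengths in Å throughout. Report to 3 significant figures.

We need A² ∫|f|² dz = 1, taking the integral from −∞ to ∞.
The integral (without the A² prefactor) comes out to λ.
Hence A² = 1/[λ].
Plugging in λ = 0.950 yields A = 1.026.

A ≈ 1.03 Å^(-1/2)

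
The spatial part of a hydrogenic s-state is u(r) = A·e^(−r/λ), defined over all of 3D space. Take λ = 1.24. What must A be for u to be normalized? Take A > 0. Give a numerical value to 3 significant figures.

A ≈ 0.409

We need A² ∫|f|² 4πr² dr = 1, taking the integral from 0 to ∞.
Recall ∫₀^∞ r^m e^(−r/β) dr = m!·β^(m+1), ∫|u|² 4πr² dr = A²·(π·λ^3).
Hence A² = 1/[π·λ^3].
Substituting λ = 1.24 gives A² = 0.1669, so A = 0.4086.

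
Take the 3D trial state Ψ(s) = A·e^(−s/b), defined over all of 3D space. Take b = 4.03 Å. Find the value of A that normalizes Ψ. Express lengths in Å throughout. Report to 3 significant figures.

A ≈ 0.0697 Å^(-3/2)

We need A² ∫|f|² 4πs² ds = 1, taking the integral from 0 to ∞.
The angular integral contributes 4π, leaving ∫₀^∞ s²|Ψ|² ds.
∫|Ψ|² 4πs² ds = A²·(π·b^3).
Plugging in b = 4.03 yields A = 0.06974.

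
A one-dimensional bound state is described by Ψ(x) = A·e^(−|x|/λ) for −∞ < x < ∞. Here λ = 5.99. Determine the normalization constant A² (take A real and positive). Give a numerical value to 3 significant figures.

A^2 ≈ 0.167

The normalization condition is ∫|Ψ|² dx = 1 from −∞ to ∞.
Using ∫₀^∞ xⁿ e^(−αx) dx = n!/αⁿ⁺¹, with Ψ = A·e^(−|x|/λ), the integral evaluates to A²·[λ].
With λ = 5.99: A² = 0.1669 and A = 0.4086.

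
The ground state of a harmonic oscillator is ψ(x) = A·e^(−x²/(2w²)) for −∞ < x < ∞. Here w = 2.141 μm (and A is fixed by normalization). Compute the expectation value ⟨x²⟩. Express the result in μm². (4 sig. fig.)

By definition ⟨x²⟩ = ∫ x^2 |ψ(x)|² dx.
Evaluating both integrals, ⟨x²⟩ = w^2/2.
Putting w = 2.141 gives 2.2919.

⟨x^2⟩ ≈ 2.292 μm^2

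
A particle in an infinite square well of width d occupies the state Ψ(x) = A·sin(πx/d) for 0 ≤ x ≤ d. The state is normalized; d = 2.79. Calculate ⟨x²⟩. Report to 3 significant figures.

⟨x^2⟩ ≈ 2.20

By definition ⟨x²⟩ = ∫ x^2 |Ψ(x)|² dx.
Using sin²θ = (1 − cos 2θ)/2, evaluating both integrals, ⟨x²⟩ = -d^2/(2·π^2) + d^2/3.
With d = 2.79, ⟨x^2⟩ = 2.200.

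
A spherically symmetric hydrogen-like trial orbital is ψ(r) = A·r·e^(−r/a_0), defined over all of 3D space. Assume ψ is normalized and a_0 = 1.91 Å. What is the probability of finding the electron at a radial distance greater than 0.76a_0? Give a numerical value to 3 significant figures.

P ≈ 0.980

Integrate the radial probability density 4πr²|ψ|² over r > 0.76a_0.
Normalization gives A² = 1/(3·π·a_0^5).
Let u = r/a_0; then A², 4π and the length scale all cancel, so P = ∫_{0.76}^{∞} u^4·e^(-2·u) du ÷ ∫_{0}^{∞} u^4·e^(-2·u) du.
With ∫ u^4·e^(-2·u) du = -(u^4/2 + u^3 + 3·u^2/2 + 3·u/2 + 3/4)·e^(-2·u) + C, the region integral is ≈ 0.73535 and the full one is 3/4.
This evaluates to P = 0.9805.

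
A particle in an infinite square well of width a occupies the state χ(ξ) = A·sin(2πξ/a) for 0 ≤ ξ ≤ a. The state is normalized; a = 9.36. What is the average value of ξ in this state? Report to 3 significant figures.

⟨ξ⟩ ≈ 4.68

By definition ⟨ξ⟩ = ∫ ξ |χ(ξ)|² dξ.
Evaluating both integrals, ⟨ξ⟩ = a/2.
Putting a = 9.36 gives 4.680.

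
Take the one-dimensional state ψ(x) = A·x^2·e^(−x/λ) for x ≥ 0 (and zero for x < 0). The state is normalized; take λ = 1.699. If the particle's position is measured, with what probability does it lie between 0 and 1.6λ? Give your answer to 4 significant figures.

P ≈ 0.2194

|ψ|² is the probability density, so P = ∫_{0}^{1.6λ} |ψ|² dx.
The normalization integral ∫|ψ|²dx over the whole domain equals 3·λ^5/4·A², and A² cancels in the ratio.
In terms of u = x/λ (A² and the length scale cancel between numerator and denominator), P = [∫_{0}^{1.6} u^4·e^(-2·u) du] / [∫_{0}^{∞} u^4·e^(-2·u) du].
With ∫ u^4·e^(-2·u) du = -(u^4/2 + u^3 + 3·u^2/2 + 3·u/2 + 3/4)·e^(-2·u) + C, the region integral is ≈ 0.164541 and the full one is 3/4.
The result is P = 0.21939.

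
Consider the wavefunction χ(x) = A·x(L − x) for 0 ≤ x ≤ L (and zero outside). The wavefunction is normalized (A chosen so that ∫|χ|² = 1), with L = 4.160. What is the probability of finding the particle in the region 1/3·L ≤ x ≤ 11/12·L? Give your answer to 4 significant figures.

|χ|² is the probability density, so P = ∫_{1/3·L}^{11/12·L} |χ|² dx.
With A² fixed by ∫|χ|² = 1, i.e. A² = (L^5/30)^(−1), substitute and integrate.
Substituting u = x/L, A² and the length scale cancel in the ratio: P = ∫_{1/3}^{11/12} u^2·(1 - u)^2 du / ∫_{0}^{1} u^2·(1 - u)^2 du.
An antiderivative of u^2·(1 - u)^2 is u^3·(6·u^2 - 15·u + 10)/30; evaluating from 1/3 to 11/12 gives ≈ 0.0261679, while the full integral is 1/30.
Evaluating gives P = 0.78504.

P ≈ 0.7850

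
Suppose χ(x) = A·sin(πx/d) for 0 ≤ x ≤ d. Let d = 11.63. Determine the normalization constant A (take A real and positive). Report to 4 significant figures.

Normalization requires ∫|χ|² dx = 1, integrated from 0 to d.
Using sin²θ = (1 − cos 2θ)/2, the integral (without the A² prefactor) comes out to d/2.
Hence A² = 1/[d/2].
With d = 11.63: A² = 0.17197 and A = 0.41469.

A ≈ 0.4147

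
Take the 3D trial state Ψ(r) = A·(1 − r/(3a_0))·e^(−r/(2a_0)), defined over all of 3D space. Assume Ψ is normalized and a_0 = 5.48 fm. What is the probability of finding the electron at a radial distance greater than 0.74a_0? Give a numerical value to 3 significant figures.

P ≈ 0.920

P = ∫ |Ψ|² 4πr² dr over r > 0.74a_0.
A² is fixed by ∫₀^∞ 4πr²|Ψ|² dr = 1, i.e. A² = (8·π·a_0^3/3)^(−1).
Substituting u = r/a_0, A², 4π and the length scale all cancel in the ratio: P = ∫_{0.74}^{∞} u^2·(1 - u/3)^2·e^(-u) du / ∫_{0}^{∞} u^2·(1 - u/3)^2·e^(-u) du.
Using ∫ u^2·(1 - u/3)^2·e^(-u) du = (-u^4 + 2·u^3 - 3·u^2 - 6·u - 6)·e^(-u)/9, the numerator is ≈ 0.61347 and the denominator is 2/3.
Taking the ratio yields P = 0.9202.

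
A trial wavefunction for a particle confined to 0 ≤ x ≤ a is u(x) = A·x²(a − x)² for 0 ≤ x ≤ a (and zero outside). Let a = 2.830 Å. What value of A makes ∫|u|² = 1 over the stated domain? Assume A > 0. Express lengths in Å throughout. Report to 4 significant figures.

Normalization requires ∫|u|² dx = 1, integrated from 0 to a.
Expanding the polynomial and integrating term by term, carrying out the integral gives A² · a^9/630.
Setting this equal to 1 gives A² = 1/(a^9/630).
Substituting a = 2.830 gives A² = 0.054108, so A = 0.23261.

A ≈ 0.2326 Å^(-9/2)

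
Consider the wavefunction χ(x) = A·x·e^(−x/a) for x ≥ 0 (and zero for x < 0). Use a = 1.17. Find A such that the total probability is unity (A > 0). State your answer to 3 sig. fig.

A ≈ 1.58

We need A² ∫|f|² dx = 1, taking the integral from 0 to ∞.
Carrying out the integral gives A² · a^3/4.
Hence A² = 1/[a^3/4].
Plugging in a = 1.17 yields A = 1.580.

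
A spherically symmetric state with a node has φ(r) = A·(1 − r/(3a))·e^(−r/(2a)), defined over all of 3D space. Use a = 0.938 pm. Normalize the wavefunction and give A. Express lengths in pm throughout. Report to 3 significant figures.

Require ∫ |φ|² 4πr² dr = 1 over the whole domain.
In 3D with spherical symmetry the volume element is 4πr² dr.
With ∫₀^∞ r^4 e^(−αr) dr = 4!/α^5, ∫|φ|² 4πr² dr = A²·(8·π·a^3/3).
Hence A² = 1/[8·π·a^3/3].
Substituting a = 0.938 gives A² = 0.1446, so A = 0.3803.

A ≈ 0.380 pm^(-3/2)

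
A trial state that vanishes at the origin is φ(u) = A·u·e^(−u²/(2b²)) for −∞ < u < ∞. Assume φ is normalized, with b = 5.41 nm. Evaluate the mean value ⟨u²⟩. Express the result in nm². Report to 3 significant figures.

⟨u^2⟩ ≈ 43.9 nm^2

⟨u²⟩ = ∫ u^2 |φ|² du over the full domain.
Evaluating both integrals, ⟨u²⟩ = 3·b^2/2.
With b = 5.41, ⟨u^2⟩ = 43.90.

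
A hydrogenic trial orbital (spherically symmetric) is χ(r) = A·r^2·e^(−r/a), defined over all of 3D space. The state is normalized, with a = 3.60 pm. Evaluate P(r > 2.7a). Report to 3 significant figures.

P ≈ 0.702

With dV = 4πr²dr, the probability is ∫|χ|² dV over r > 2.7a.
Normalization gives A² = 1/(45·π·a^7/2).
In terms of u = r/a (A², 4π and the length scale all cancel between numerator and denominator), P = [∫_{2.7}^{∞} u^6·e^(-2·u) du] / [∫_{0}^{∞} u^6·e^(-2·u) du].
With ∫ u^6·e^(-2·u) du = -(4·u^6 + 12·u^5 + 30·u^4 + 60·u^3 + 90·u^2 + 90·u + 45)·e^(-2·u)/8 + C, the region integral is ≈ 3.9469 and the full one is 45/8.
This evaluates to P = 0.7017.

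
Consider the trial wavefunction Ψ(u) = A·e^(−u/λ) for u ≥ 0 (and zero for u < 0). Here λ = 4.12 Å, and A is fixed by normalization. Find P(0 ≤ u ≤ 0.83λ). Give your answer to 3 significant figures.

P ≈ 0.810

P = ∫_{0}^{0.83λ} |Ψ(u)|² du.
With A² fixed by ∫|Ψ|² = 1, i.e. A² = (λ/2)^(−1), substitute and integrate.
Substituting t = u/λ, A² and the length scale cancel in the ratio: P = ∫_{0}^{0.83} e^(-2·t) dt / ∫_{0}^{∞} e^(-2·t) dt.
Using ∫ e^(-2·t) dt = -e^(-2·t)/2, the numerator is 1/2 - e^(-83/50)/2 and the denominator is 1/2.
Evaluating gives P = 0.8099.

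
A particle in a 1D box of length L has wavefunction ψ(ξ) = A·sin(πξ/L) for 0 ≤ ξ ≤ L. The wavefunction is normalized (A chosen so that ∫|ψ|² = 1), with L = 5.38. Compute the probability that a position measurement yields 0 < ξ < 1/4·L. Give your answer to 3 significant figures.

P ≈ 0.0908

P = ∫_{0}^{1/4·L} |ψ(ξ)|² dξ.
Since A² = 1/(L/2), this is the region integral divided by the full normalization integral.
In terms of u = ξ/L (A² and the length scale cancel between numerator and denominator), P = [∫_{0}^{1/4} sin(π·u)^2 du] / [∫_{0}^{1} sin(π·u)^2 du].
With ∫ sin(π·u)^2 du = u/2 - sin(2·π·u)/(4·π) + C, the region integral is 1/8 - 1/(4·π) and the full one is 1/2.
Evaluating gives P = (-2 + π)/(4·π).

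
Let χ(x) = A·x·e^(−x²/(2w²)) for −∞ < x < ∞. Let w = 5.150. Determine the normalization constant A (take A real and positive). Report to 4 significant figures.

A ≈ 0.09089

Require ∫ |χ|² dx = 1 over the whole domain.
With ∫_{−∞}^{∞} x^(2m) e^(−αx²) dx = (2m−1)!!·√π / (2^m α^(m+1/2)), carrying out the integral gives A² · √(π)·w^3/2.
Substituting w = 5.150 gives A² = 0.0082610, so A = 0.090890.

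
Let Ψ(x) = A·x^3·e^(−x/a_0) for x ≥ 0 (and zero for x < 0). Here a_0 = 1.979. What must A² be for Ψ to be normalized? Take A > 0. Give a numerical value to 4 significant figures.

Normalization requires ∫|Ψ|² dx = 1, integrated from 0 to ∞.
Recall ∫₀^∞ x^m e^(−x/β) dx = m!·β^(m+1), with Ψ = A·x^3·e^(−x/a_0), the integral evaluates to A²·[45·a_0^7/8].
Plugging in a_0 = 1.979 yields A = 0.038670.

A^2 ≈ 0.001495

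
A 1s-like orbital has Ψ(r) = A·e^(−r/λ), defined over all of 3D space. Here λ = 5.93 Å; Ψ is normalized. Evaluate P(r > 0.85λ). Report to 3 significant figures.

With dV = 4πr²dr, the probability is ∫|Ψ|² dV over r > 0.85λ.
The full normalization integral is A²·[π·λ^3] = 1, fixing A².
Substituting u = r/λ, A², 4π and the length scale all cancel in the ratio: P = ∫_{0.85}^{∞} u^2·e^(-2·u) du / ∫_{0}^{∞} u^2·e^(-2·u) du.
An antiderivative of u^2·e^(-2·u) is -(2·u^2 + 2·u + 1)·e^(-2·u)/4; evaluating from 0.85 to ∞ gives 829·e^(-17/10)/800, while the full integral is 1/4.
The region integral divided by the full integral gives P = 0.7572.

P ≈ 0.757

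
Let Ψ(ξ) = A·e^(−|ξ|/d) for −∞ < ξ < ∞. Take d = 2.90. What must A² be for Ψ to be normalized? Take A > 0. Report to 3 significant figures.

The normalization condition is ∫|Ψ|² dξ = 1 from −∞ to ∞.
Recall ∫₀^∞ ξ^m e^(−ξ/β) dξ = m!·β^(m+1), ∫|Ψ|² dξ = A²·(d).
Setting this equal to 1 gives A² = 1/(d).
With d = 2.90: A² = 0.3448 and A = 0.5872.

A^2 ≈ 0.345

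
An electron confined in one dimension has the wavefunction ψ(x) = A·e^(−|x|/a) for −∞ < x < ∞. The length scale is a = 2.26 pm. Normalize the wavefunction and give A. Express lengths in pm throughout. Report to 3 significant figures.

Normalization requires ∫|ψ|² dx = 1, integrated from −∞ to ∞.
With ∫₀^∞ x^0 e^(−αx) dx = 0!/α^1, ∫|ψ|² dx = A²·(a).
Hence A² = 1/[a].
Plugging in a = 2.26 yields A = 0.6652.

A ≈ 0.665 pm^(-1/2)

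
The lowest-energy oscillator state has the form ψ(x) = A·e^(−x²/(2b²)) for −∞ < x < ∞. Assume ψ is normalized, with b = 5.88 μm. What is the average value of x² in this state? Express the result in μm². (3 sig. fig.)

⟨x^2⟩ ≈ 17.3 μm^2

By definition ⟨x²⟩ = ∫ x^2 |ψ(x)|² dx.
With ∫_{−∞}^{∞} x^(2m) e^(−αx²) dx = (2m−1)!!·√π / (2^m α^(m+1/2)), the ratio of the moment integral to the normalization integral gives ⟨x²⟩ = b^2/2.
Putting b = 5.88 gives 17.29.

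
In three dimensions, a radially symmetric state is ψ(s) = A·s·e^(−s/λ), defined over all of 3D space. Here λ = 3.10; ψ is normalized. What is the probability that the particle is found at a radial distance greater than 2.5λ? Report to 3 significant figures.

With dV = 4πs²ds, the probability is ∫|ψ|² dV over s > 2.5λ.
The full normalization integral is A²·[3·π·λ^5] = 1, fixing A².
In terms of u = s/λ (A², 4π and the length scale all cancel between numerator and denominator), P = [∫_{2.5}^{∞} u^4·e^(-2·u) du] / [∫_{0}^{∞} u^4·e^(-2·u) du].
Using ∫ u^4·e^(-2·u) du = -(u^4/2 + u^3 + 3·u^2/2 + 3·u/2 + 3/4)·e^(-2·u), the numerator is 1569·e^(-5)/32 and the denominator is 3/4.
Taking the ratio yields P = 0.4405.

P ≈ 0.440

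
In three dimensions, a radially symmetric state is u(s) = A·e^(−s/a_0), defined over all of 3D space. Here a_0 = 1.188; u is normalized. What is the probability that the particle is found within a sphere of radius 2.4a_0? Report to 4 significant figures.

P ≈ 0.8575

Integrate the radial probability density 4πs²|u|² over s ≤ 2.4a_0.
Normalization gives A² = 1/(π·a_0^3).
Let t = s/a_0; then A², 4π and the length scale all cancel, so P = ∫_{0}^{2.4} t^2·e^(-2·t) dt ÷ ∫_{0}^{∞} t^2·e^(-2·t) dt.
An antiderivative of t^2·e^(-2·t) is -(2·t^2 + 2·t + 1)·e^(-2·t)/4; evaluating from 0 to 2.4 gives 1/4 - 433·e^(-24/5)/100, while the full integral is 1/4.
The region integral divided by the full integral gives P = 0.85746.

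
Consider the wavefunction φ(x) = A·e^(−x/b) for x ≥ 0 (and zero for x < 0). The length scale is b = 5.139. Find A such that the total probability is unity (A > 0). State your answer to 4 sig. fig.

We need A² ∫|f|² dx = 1, taking the integral from 0 to ∞.
With ∫₀^∞ x^0 e^(−αx) dx = 0!/α^1, with φ = A·e^(−x/b), the integral evaluates to A²·[b/2].
Substituting b = 5.139 gives A² = 0.38918, so A = 0.62384.

A ≈ 0.6238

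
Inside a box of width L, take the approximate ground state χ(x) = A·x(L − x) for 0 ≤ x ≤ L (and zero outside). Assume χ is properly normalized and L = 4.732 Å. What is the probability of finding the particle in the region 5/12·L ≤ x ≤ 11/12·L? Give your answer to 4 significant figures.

P ≈ 0.6483

P = ∫_{5/12·L}^{11/12·L} |χ(x)|² dx.
The normalization integral ∫|χ|²dx over the whole domain equals L^5/30·A², and A² cancels in the ratio.
In terms of u = x/L (A² and the length scale cancel between numerator and denominator), P = [∫_{5/12}^{11/12} u^2·(1 - u)^2 du] / [∫_{0}^{1} u^2·(1 - u)^2 du].
With ∫ u^2·(1 - u)^2 du = u^3·(6·u^2 - 15·u + 10)/30 + C, the region integral is ≈ 0.0216098 and the full one is 1/30.
Taking the ratio, P = 4481/6912.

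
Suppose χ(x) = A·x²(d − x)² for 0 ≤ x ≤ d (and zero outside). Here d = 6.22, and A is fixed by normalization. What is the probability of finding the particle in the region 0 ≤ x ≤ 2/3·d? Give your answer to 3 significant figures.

P ≈ 0.855

|χ|² is the probability density, so P = ∫_{0}^{2/3·d} |χ|² dx.
Since A² = 1/(d^9/630), this is the region integral divided by the full normalization integral.
Let u = x/d; then A² and the length scale cancel, so P = ∫_{0}^{2/3} u^4·(1 - u)^4 du ÷ ∫_{0}^{1} u^4·(1 - u)^4 du.
An antiderivative of u^4·(1 - u)^4 is u^5·(70·u^4 - 315·u^3 + 540·u^2 - 420·u + 126)/630; evaluating from 0 to 2/3 gives ≈ 0.0013574, while the full integral is 1/630.
Evaluating gives P = 0.8552.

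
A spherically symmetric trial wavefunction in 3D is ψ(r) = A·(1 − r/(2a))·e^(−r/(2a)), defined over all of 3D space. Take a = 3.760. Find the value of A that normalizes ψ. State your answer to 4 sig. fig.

We need A² ∫|f|² 4πr² dr = 1, taking the integral from 0 to ∞.
(Spherical symmetry: dV = 4πr² dr.)
With ∫₀^∞ r^4 e^(−αr) dr = 4!/α^5, ∫|ψ|² 4πr² dr = A²·(8·π·a^3).
Substituting a = 3.760 gives A² = 0.00074851, so A = 0.027359.

A ≈ 0.02736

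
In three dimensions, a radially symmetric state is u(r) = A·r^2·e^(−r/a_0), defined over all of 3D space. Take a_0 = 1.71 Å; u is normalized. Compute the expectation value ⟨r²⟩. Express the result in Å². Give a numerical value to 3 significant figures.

⟨r²⟩ = ∫ r^2 |u|² 4πr² dr over the full domain.
The ratio of the moment integral to the normalization integral gives ⟨r²⟩ = 14·a_0^2.
With a_0 = 1.71, ⟨r^2⟩ = 40.94.

⟨r^2⟩ ≈ 40.9 Å^2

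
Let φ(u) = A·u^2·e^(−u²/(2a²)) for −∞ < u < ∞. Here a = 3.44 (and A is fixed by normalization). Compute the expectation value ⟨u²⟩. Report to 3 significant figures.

The expectation value is the |φ|²-weighted average of u^2: ∫ u^2|φ|² du.
Since the A² factors cancel between numerator and denominator, ⟨u²⟩ = 5·a^2/2.
With a = 3.44, ⟨u^2⟩ = 29.58.

⟨u^2⟩ ≈ 29.6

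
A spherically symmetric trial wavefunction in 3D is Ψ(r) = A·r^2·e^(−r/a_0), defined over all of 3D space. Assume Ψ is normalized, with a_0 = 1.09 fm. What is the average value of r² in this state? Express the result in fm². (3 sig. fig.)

⟨r^2⟩ ≈ 16.6 fm^2

⟨r²⟩ = ∫ r^2 |Ψ|² 4πr² dr over the full domain.
Recall ∫₀^∞ r^m e^(−r/β) dr = m!·β^(m+1), evaluating both integrals, ⟨r²⟩ = 14·a_0^2.
Putting a_0 = 1.09 gives 16.63.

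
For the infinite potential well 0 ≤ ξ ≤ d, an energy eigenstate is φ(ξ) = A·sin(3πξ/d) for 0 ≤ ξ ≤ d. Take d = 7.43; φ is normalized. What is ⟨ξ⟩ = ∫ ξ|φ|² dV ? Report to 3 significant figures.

⟨ξ⟩ = ∫ ξ |φ|² dξ over the full domain.
With ∫₀^d sin²(nπξ/d) dξ = d/2, since the A² factors cancel between numerator and denominator, ⟨ξ⟩ = d/2.
With d = 7.43, ⟨ξ⟩ = 3.715.

⟨ξ⟩ ≈ 3.72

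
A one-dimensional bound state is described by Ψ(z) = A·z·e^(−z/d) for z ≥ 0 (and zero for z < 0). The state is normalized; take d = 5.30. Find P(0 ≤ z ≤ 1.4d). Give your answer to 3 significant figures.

|Ψ|² is the probability density, so P = ∫_{0}^{1.4d} |Ψ|² dz.
Since A² = 1/(d^3/4), this is the region integral divided by the full normalization integral.
In terms of u = z/d (A² and the length scale cancel between numerator and denominator), P = [∫_{0}^{1.4} u^2·e^(-2·u) du] / [∫_{0}^{∞} u^2·e^(-2·u) du].
Using ∫ u^2·e^(-2·u) du = -(2·u^2 + 2·u + 1)·e^(-2·u)/4, the numerator is 1/4 - 193·e^(-14/5)/100 and the denominator is 1/4.
The result is P = 0.5305.

P ≈ 0.531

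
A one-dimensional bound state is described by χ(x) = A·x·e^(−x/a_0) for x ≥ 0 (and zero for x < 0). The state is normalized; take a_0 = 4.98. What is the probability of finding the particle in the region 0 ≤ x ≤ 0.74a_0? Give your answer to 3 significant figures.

P = ∫_{0}^{0.74a_0} |χ(x)|² dx.
Since A² = 1/(a_0^3/4), this is the region integral divided by the full normalization integral.
Let u = x/a_0; then A² and the length scale cancel, so P = ∫_{0}^{0.74} u^2·e^(-2·u) du ÷ ∫_{0}^{∞} u^2·e^(-2·u) du.
An antiderivative of u^2·e^(-2·u) is -(2·u^2 + 2·u + 1)·e^(-2·u)/4; evaluating from 0 to 0.74 gives 1/4 - 4469·e^(-37/25)/5000, while the full integral is 1/4.
The result is P = 0.1861.

P ≈ 0.186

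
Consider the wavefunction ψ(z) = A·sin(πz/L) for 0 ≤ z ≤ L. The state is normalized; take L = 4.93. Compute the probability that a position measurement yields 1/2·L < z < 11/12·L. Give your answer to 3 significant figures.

P ≈ 0.496

The probability is P = ∫ |ψ|² dz over [1/2·L, 11/12·L].
The normalization integral ∫|ψ|²dz over the whole domain equals L/2·A², and A² cancels in the ratio.
Substituting u = z/L, A² and the length scale cancel in the ratio: P = ∫_{1/2}^{11/12} sin(π·u)^2 du / ∫_{0}^{1} sin(π·u)^2 du.
An antiderivative of sin(π·u)^2 is u/2 - sin(2·π·u)/(4·π); evaluating from 1/2 to 11/12 gives 1/(8·π) + 5/24, while the full integral is 1/2.
The result is P = (3 + 5·π)/(12·π).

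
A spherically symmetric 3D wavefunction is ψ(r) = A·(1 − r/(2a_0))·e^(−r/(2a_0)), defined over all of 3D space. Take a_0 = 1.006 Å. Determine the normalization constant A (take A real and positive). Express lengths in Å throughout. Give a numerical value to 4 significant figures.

A ≈ 0.1977 Å^(-3/2)

We need A² ∫|f|² 4πr² dr = 1, taking the integral from 0 to ∞.
(Spherical symmetry: dV = 4πr² dr.)
With ψ = A·(1 − r/(2a_0))·e^(−r/(2a_0)), the integral evaluates to A²·[8·π·a_0^3].
Hence A² = 1/[8·π·a_0^3].
With a_0 = 1.006: A² = 0.039081 and A = 0.19769.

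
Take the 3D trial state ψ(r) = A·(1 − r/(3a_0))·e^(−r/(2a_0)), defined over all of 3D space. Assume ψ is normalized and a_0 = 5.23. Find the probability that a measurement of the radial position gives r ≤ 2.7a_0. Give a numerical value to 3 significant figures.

Integrate the radial probability density 4πr²|ψ|² over r ≤ 2.7a_0.
The full normalization integral is A²·[8·π·a_0^3/3] = 1, fixing A².
Substituting u = r/a_0, A², 4π and the length scale all cancel in the ratio: P = ∫_{0}^{2.7} u^2·(1 - u/3)^2·e^(-u) du / ∫_{0}^{∞} u^2·(1 - u/3)^2·e^(-u) du.
An antiderivative of u^2·(1 - u/3)^2·e^(-u) is (-u^4 + 2·u^3 - 3·u^2 - 6·u - 6)·e^(-u)/9; evaluating from 0 to 2.7 gives ≈ 0.23470, while the full integral is 2/3.
This evaluates to P = 0.3520.

P ≈ 0.352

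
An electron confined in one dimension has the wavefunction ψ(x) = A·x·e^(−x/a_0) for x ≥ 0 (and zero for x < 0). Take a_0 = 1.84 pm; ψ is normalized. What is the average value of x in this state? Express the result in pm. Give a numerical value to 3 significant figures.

The expectation value is the |ψ|²-weighted average of x: ∫ x|ψ|² dx.
Recall ∫₀^∞ x^m e^(−x/β) dx = m!·β^(m+1), since the A² factors cancel between numerator and denominator, ⟨x⟩ = 3·a_0/2.
With a_0 = 1.84, ⟨x⟩ = 2.760.

⟨x⟩ ≈ 2.76 pm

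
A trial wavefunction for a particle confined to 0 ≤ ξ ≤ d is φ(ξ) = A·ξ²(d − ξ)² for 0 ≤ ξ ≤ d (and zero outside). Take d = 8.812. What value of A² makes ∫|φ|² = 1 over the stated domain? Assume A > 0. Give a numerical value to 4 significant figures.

A^2 ≈ 0.000001966

Normalization requires ∫|φ|² dξ = 1, integrated from 0 to d.
Expanding the polynomial and integrating term by term, the integral (without the A² prefactor) comes out to d^9/630.
Setting this equal to 1 gives A² = 1/(d^9/630).
With d = 8.812: A² = 0.0000019664 and A = 0.0014023.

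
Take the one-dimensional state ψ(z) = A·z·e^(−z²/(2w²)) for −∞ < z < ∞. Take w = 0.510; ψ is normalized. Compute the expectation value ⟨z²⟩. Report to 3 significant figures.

⟨z^2⟩ ≈ 0.390

The expectation value is the |ψ|²-weighted average of z^2: ∫ z^2|ψ|² dz.
The ratio of the moment integral to the normalization integral gives ⟨z²⟩ = 3·w^2/2.
Putting w = 0.510 gives 0.3902.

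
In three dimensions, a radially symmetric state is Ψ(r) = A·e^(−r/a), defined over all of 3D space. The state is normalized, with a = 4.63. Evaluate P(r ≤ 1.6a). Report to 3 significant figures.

P = ∫ |Ψ|² 4πr² dr over r ≤ 1.6a.
The full normalization integral is A²·[π·a^3] = 1, fixing A².
Let u = r/a; then A², 4π and the length scale all cancel, so P = ∫_{0}^{1.6} u^2·e^(-2·u) du ÷ ∫_{0}^{∞} u^2·e^(-2·u) du.
With ∫ u^2·e^(-2·u) du = -(2·u^2 + 2·u + 1)·e^(-2·u)/4 + C, the region integral is 1/4 - 233·e^(-16/5)/100 and the full one is 1/4.
The region integral divided by the full integral gives P = 0.6201.

P ≈ 0.620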